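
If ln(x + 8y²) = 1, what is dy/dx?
Take d/dx of both sides. Since y is implicitly a function of x, the chain rule attaches a y' = dy/dx factor whenever we differentiate through y.

Set F(x, y) = (left side) − (right side), so the curve is F = 0. Differentiating each term of F:
  d/dx[ln(x + 8y^2)] = (16y·y' + 1)/(x + 8y^2)
  d/dx[-1] = 0

Collecting, the y'-free part is the partial derivative in x and the y' coefficient is the partial derivative in y:
  ∂F/∂x = 1/(x + 8y^2)
  ∂F/∂y = 16y/(x + 8y^2)

so d/dx[F(x, y(x))] = ∂F/∂x + (∂F/∂y)·y' = 0. Rearranging,
  dy/dx = -(∂F/∂x)/(∂F/∂y) = -(1/(x + 8y^2))/(16y/(x + 8y^2)) = -1/(16y)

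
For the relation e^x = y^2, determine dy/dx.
Take d/dx of both sides. Since y is implicitly a function of x, the chain rule attaches a y' = dy/dx factor whenever we differentiate through y.

Set F(x, y) = (left side) − (right side), so the curve is F = 0. Differentiating each term of F:
  d/dx[-y^2] = -2y·y'
  d/dx[e^(x)] = e^(x)

Collecting, the y'-free part is the partial derivative in x and the y' coefficient is the partial derivative in y:
  ∂F/∂x = e^(x)
  ∂F/∂y = -2y

so d/dx[F(x, y(x))] = ∂F/∂x + (∂F/∂y)·y' = 0. Rearranging,
  dy/dx = -(∂F/∂x)/(∂F/∂y) = -(e^(x))/(-2y) = e^(x)/(2y)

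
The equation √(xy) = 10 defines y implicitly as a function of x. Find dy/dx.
Take d/dx of both sides. Since y is implicitly a function of x, the chain rule attaches a y' = dy/dx factor whenever we differentiate through y.

Set F(x, y) = (left side) − (right side), so the curve is F = 0. Differentiating each term of F:
  d/dx[√(xy)] = √(xy)(x·y'/2 + y/2)/(xy)
  d/dx[-10] = 0

Collecting, the y'-free part is the partial derivative in x and the y' coefficient is the partial derivative in y:
  ∂F/∂x = √(xy)/(2x)
  ∂F/∂y = √(xy)/(2y)

so d/dx[F(x, y(x))] = ∂F/∂x + (∂F/∂y)·y' = 0. Rearranging,
  dy/dx = -(∂F/∂x)/(∂F/∂y) = -(√(xy)/(2x))/(√(xy)/(2y)) = -y/x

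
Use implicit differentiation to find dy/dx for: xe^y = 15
Apply d/dx to both sides, remembering that y depends on x. Each occurrence of y therefore brings in a y' = dy/dx via the chain rule.

With F(x, y) equal to the left-hand side minus the right, differentiate F term by term:
  d/dx[x·e^(y)] = x·y'·e^(y) + e^(y)
  d/dx[-15] = 0
Adding these up, d/dx[F] = 0 becomes
  (e^(y)) + (x·e^(y))·y' = 0,
so isolating y',
  dy/dx = -(e^(y))/(x·e^(y)) = -1/x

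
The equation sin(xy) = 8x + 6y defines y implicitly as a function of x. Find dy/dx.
Take d/dx of both sides. Since y is implicitly a function of x, the chain rule attaches a y' = dy/dx factor whenever we differentiate through y.

Set F(x, y) = (left side) − (right side), so the curve is F = 0. Differentiating each term of F:
  d/dx[-8x] = -8
  d/dx[-6y] = -6·y'
  d/dx[sin(xy)] = (x·y' + y)·cos(xy)

Collecting, the y'-free part is the partial derivative in x and the y' coefficient is the partial derivative in y:
  ∂F/∂x = y·cos(xy) - 8
  ∂F/∂y = x·cos(xy) - 6

so d/dx[F(x, y(x))] = ∂F/∂x + (∂F/∂y)·y' = 0. Rearranging,
  dy/dx = -(∂F/∂x)/(∂F/∂y) = -(y·cos(xy) - 8)/(x·cos(xy) - 6) = (-y·cos(xy) + 8)/(x·cos(xy) - 6)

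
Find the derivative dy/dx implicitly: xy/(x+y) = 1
Differentiate both sides with respect to x, treating y as y(x). By the chain rule, any term containing y contributes a factor of y' = dy/dx when we differentiate it.

Move every term to one side and write the relation as F(x, y) = 0. Term by term,
  d/dx[xy/(x + y)] = xy(-y' - 1)/(x + y)^2 + x·y'/(x + y) + y/(x + y)
  d/dx[-1] = 0

The pieces without y' make up ∂F/∂x and the coefficient of y' is ∂F/∂y:
  ∂F/∂x = -xy/(x + y)^2 + y/(x + y),
  ∂F/∂y = -xy/(x + y)^2 + x/(x + y).

Since d/dx[F] = ∂F/∂x + (∂F/∂y)·y' = 0, solve for y':
  (∂F/∂y)·y' = -∂F/∂x
  dy/dx = -(∂F/∂x)/(∂F/∂y) = -(-xy/(x + y)^2 + y/(x + y))/(-xy/(x + y)^2 + x/(x + y))
        = -(y^2/(x + y)^2)/(x^2/(x + y)^2) = -y^2/x^2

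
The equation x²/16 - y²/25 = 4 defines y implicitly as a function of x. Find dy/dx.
Differentiate both sides with respect to x, treating y as y(x). By the chain rule, any term containing y contributes a factor of y' = dy/dx when we differentiate it.

Move every term to one side and write the relation as F(x, y) = 0. Term by term,
  d/dx[x^2/16] = x/8
  d/dx[-y^2/25] = -2y·y'/25
  d/dx[-4] = 0

The pieces without y' make up ∂F/∂x and the coefficient of y' is ∂F/∂y:
  ∂F/∂x = x/8,
  ∂F/∂y = -2y/25.

Since d/dx[F] = ∂F/∂x + (∂F/∂y)·y' = 0, solve for y':
  (∂F/∂y)·y' = -∂F/∂x
  dy/dx = -(∂F/∂x)/(∂F/∂y) = -(x/8)/(-2y/25) = 25x/(16y)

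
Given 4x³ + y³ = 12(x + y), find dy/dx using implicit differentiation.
Apply d/dx to both sides, remembering that y depends on x. Each occurrence of y therefore brings in a y' = dy/dx via the chain rule.

With F(x, y) equal to the left-hand side minus the right, differentiate F term by term:
  d/dx[4x^3] = 12x^2
  d/dx[-12x] = -12
  d/dx[y^3] = 3y^2·y'
  d/dx[-12y] = -12·y'
Adding these up, d/dx[F] = 0 becomes
  (12x^2 - 12) + (3y^2 - 12)·y' = 0,
so isolating y',
  dy/dx = -(12x^2 - 12)/(3y^2 - 12) = 4(1 - x^2)/(y^2 - 4)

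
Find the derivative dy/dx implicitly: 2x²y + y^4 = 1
Differentiate the relation implicitly: treat y = y(x) and apply the chain rule, so every y-derivative picks up a y' = dy/dx factor.

With everything moved to the left-hand side, differentiate term by term:
  d/dx[2x^2y] = 2x^2·y' + 4xy
  d/dx[y^4] = 4y^3·y'
  d/dx[-1] = 0

Separating the contributions that come from x directly and those that come through y:
  without y':      4xy
  multiplying y':  2x^2 + 4y^3

so (4xy) + (2x^2 + 4y^3)·y' = 0, and therefore
  dy/dx = -(4xy)/(2x^2 + 4y^3) = -2xy/(x^2 + 2y^3)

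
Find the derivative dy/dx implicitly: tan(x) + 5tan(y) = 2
Apply d/dx to both sides, remembering that y depends on x. Each occurrence of y therefore brings in a y' = dy/dx via the chain rule.

With F(x, y) equal to the left-hand side minus the right, differentiate F term by term:
  d/dx[tan(x)] = tan(x)^2 + 1
  d/dx[5tan(y)] = 5·y'(tan(y)^2 + 1)
  d/dx[-2] = 0
Adding these up, d/dx[F] = 0 becomes
  (tan(x)^2 + 1) + (5tan(y)^2 + 5)·y' = 0,
so isolating y',
  dy/dx = -(tan(x)^2 + 1)/(5tan(y)^2 + 5) = -cos(y)^2/(5cos(x)^2)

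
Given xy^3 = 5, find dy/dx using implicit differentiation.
Differentiate the relation implicitly: treat y = y(x) and apply the chain rule, so every y-derivative picks up a y' = dy/dx factor.

With everything moved to the left-hand side, differentiate term by term:
  d/dx[xy^3] = 3xy^2·y' + y^3
  d/dx[-5] = 0

Separating the contributions that come from x directly and those that come through y:
  without y':      y^3
  multiplying y':  3xy^2

so (y^3) + (3xy^2)·y' = 0, and therefore
  dy/dx = -(y^3)/(3xy^2) = -y/(3x)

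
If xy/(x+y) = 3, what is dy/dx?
Differentiate both sides with respect to x, treating y as y(x). By the chain rule, any term containing y contributes a factor of y' = dy/dx when we differentiate it.

Move every term to one side and write the relation as F(x, y) = 0. Term by term,
  d/dx[xy/(x + y)] = xy(-y' - 1)/(x + y)^2 + x·y'/(x + y) + y/(x + y)
  d/dx[-3] = 0

The pieces without y' make up ∂F/∂x and the coefficient of y' is ∂F/∂y:
  ∂F/∂x = -xy/(x + y)^2 + y/(x + y),
  ∂F/∂y = -xy/(x + y)^2 + x/(x + y).

Since d/dx[F] = ∂F/∂x + (∂F/∂y)·y' = 0, solve for y':
  (∂F/∂y)·y' = -∂F/∂x
  dy/dx = -(∂F/∂x)/(∂F/∂y) = -(-xy/(x + y)^2 + y/(x + y))/(-xy/(x + y)^2 + x/(x + y))
        = -(y^2/(x + y)^2)/(x^2/(x + y)^2) = -y^2/x^2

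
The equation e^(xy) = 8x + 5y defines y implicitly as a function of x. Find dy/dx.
Differentiate the relation implicitly: treat y = y(x) and apply the chain rule, so every y-derivative picks up a y' = dy/dx factor.

With everything moved to the left-hand side, differentiate term by term:
  d/dx[-8x] = -8
  d/dx[-5y] = -5·y'
  d/dx[e^(xy)] = (x·y' + y)·e^(xy)

Separating the contributions that come from x directly and those that come through y:
  without y':      y·e^(xy) - 8
  multiplying y':  x·e^(xy) - 5

so (y·e^(xy) - 8) + (x·e^(xy) - 5)·y' = 0, and therefore
  dy/dx = -(y·e^(xy) - 8)/(x·e^(xy) - 5) = (-y·e^(xy) + 8)/(x·e^(xy) - 5)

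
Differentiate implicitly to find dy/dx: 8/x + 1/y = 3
Take d/dx of both sides. Since y is implicitly a function of x, the chain rule attaches a y' = dy/dx factor whenever we differentiate through y.

Set F(x, y) = (left side) − (right side), so the curve is F = 0. Differentiating each term of F:
  d/dx[1/y] = -y'/y^2
  d/dx[8/x] = -8/x^2
  d/dx[-3] = 0

Collecting, the y'-free part is the partial derivative in x and the y' coefficient is the partial derivative in y:
  ∂F/∂x = -8/x^2
  ∂F/∂y = -1/y^2

so d/dx[F(x, y(x))] = ∂F/∂x + (∂F/∂y)·y' = 0. Rearranging,
  dy/dx = -(∂F/∂x)/(∂F/∂y) = -(-8/x^2)/(-1/y^2) = -8y^2/x^2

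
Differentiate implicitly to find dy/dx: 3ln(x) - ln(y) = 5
Differentiate the relation implicitly: treat y = y(x) and apply the chain rule, so every y-derivative picks up a y' = dy/dx factor.

With everything moved to the left-hand side, differentiate term by term:
  d/dx[3ln(x)] = 3/x
  d/dx[-ln(y)] = -y'/y
  d/dx[-5] = 0

Separating the contributions that come from x directly and those that come through y:
  without y':      3/x
  multiplying y':  -1/y

so (3/x) + (-1/y)·y' = 0, and therefore
  dy/dx = -(3/x)/(-1/y) = 3y/x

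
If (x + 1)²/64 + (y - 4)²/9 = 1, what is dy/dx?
Take d/dx of both sides. Since y is implicitly a function of x, the chain rule attaches a y' = dy/dx factor whenever we differentiate through y.

Set F(x, y) = (left side) − (right side), so the curve is F = 0. Differentiating each term of F:
  d/dx[(x + 1)^2/64] = x/32 + 1/32
  d/dx[(y - 4)^2/9] = 2·y'(y - 4)/9
  d/dx[-1] = 0

Collecting, the y'-free part is the partial derivative in x and the y' coefficient is the partial derivative in y:
  ∂F/∂x = x/32 + 1/32
  ∂F/∂y = 2y/9 - 8/9

so d/dx[F(x, y(x))] = ∂F/∂x + (∂F/∂y)·y' = 0. Rearranging,
  dy/dx = -(∂F/∂x)/(∂F/∂y) = -(x/32 + 1/32)/(2y/9 - 8/9)
        = -((x + 1)/32)/(2(y - 4)/9) = 9(-x - 1)/(64(y - 4))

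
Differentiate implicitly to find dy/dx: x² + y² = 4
Apply d/dx to both sides, remembering that y depends on x. Each occurrence of y therefore brings in a y' = dy/dx via the chain rule.

With F(x, y) equal to the left-hand side minus the right, differentiate F term by term:
  d/dx[x^2] = 2x
  d/dx[y^2] = 2y·y'
  d/dx[-4] = 0
Adding these up, d/dx[F] = 0 becomes
  (2x) + (2y)·y' = 0,
so isolating y',
  dy/dx = -(2x)/(2y) = -x/y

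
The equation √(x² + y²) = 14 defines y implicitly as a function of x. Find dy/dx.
Apply d/dx to both sides, remembering that y depends on x. Each occurrence of y therefore brings in a y' = dy/dx via the chain rule.

With F(x, y) equal to the left-hand side minus the right, differentiate F term by term:
  d/dx[√(x^2 + y^2)] = (x + y·y')/√(x^2 + y^2)
  d/dx[-14] = 0
Adding these up, d/dx[F] = 0 becomes
  (x/√(x^2 + y^2)) + (y/√(x^2 + y^2))·y' = 0,
so isolating y',
  dy/dx = -(x/√(x^2 + y^2))/(y/√(x^2 + y^2)) = -x/y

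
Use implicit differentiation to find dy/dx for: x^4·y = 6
Take d/dx of both sides. Since y is implicitly a function of x, the chain rule attaches a y' = dy/dx factor whenever we differentiate through y.

Set F(x, y) = (left side) − (right side), so the curve is F = 0. Differentiating each term of F:
  d/dx[x^4y] = x^4·y' + 4x^3y
  d/dx[-6] = 0

Collecting, the y'-free part is the partial derivative in x and the y' coefficient is the partial derivative in y:
  ∂F/∂x = 4x^3y
  ∂F/∂y = x^4

so d/dx[F(x, y(x))] = ∂F/∂x + (∂F/∂y)·y' = 0. Rearranging,
  dy/dx = -(∂F/∂x)/(∂F/∂y) = -(4x^3y)/(x^4) = -4y/x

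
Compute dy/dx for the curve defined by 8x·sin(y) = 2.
Differentiate both sides with respect to x, treating y as y(x). By the chain rule, any term containing y contributes a factor of y' = dy/dx when we differentiate it.

Move every term to one side and write the relation as F(x, y) = 0. Term by term,
  d/dx[8x·sin(y)] = 8x·y'·cos(y) + 8sin(y)
  d/dx[-2] = 0

The pieces without y' make up ∂F/∂x and the coefficient of y' is ∂F/∂y:
  ∂F/∂x = 8sin(y),
  ∂F/∂y = 8x·cos(y).

Since d/dx[F] = ∂F/∂x + (∂F/∂y)·y' = 0, solve for y':
  (∂F/∂y)·y' = -∂F/∂x
  dy/dx = -(∂F/∂x)/(∂F/∂y) = -(8sin(y))/(8x·cos(y)) = -tan(y)/x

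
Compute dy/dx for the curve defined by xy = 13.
Take d/dx of both sides. Since y is implicitly a function of x, the chain rule attaches a y' = dy/dx factor whenever we differentiate through y.

Set F(x, y) = (left side) − (right side), so the curve is F = 0. Differentiating each term of F:
  d/dx[xy] = x·y' + y
  d/dx[-13] = 0

Collecting, the y'-free part is the partial derivative in x and the y' coefficient is the partial derivative in y:
  ∂F/∂x = y
  ∂F/∂y = x

so d/dx[F(x, y(x))] = ∂F/∂x + (∂F/∂y)·y' = 0. Rearranging,
  dy/dx = -(∂F/∂x)/(∂F/∂y) = -(y)/(x) = -y/x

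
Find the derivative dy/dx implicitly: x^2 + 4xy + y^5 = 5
Differentiate the relation implicitly: treat y = y(x) and apply the chain rule, so every y-derivative picks up a y' = dy/dx factor.

With everything moved to the left-hand side, differentiate term by term:
  d/dx[x^2] = 2x
  d/dx[4xy] = 4x·y' + 4y
  d/dx[y^5] = 5y^4·y'
  d/dx[-5] = 0

Separating the contributions that come from x directly and those that come through y:
  without y':      2x + 4y
  multiplying y':  4x + 5y^4

so (2x + 4y) + (4x + 5y^4)·y' = 0, and therefore
  dy/dx = -(2x + 4y)/(4x + 5y^4) = 2(-x - 2y)/(4x + 5y^4)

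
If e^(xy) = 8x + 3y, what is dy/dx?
Differentiate the relation implicitly: treat y = y(x) and apply the chain rule, so every y-derivative picks up a y' = dy/dx factor.

With everything moved to the left-hand side, differentiate term by term:
  d/dx[-8x] = -8
  d/dx[-3y] = -3·y'
  d/dx[e^(xy)] = (x·y' + y)·e^(xy)

Separating the contributions that come from x directly and those that come through y:
  without y':      y·e^(xy) - 8
  multiplying y':  x·e^(xy) - 3

so (y·e^(xy) - 8) + (x·e^(xy) - 3)·y' = 0, and therefore
  dy/dx = -(y·e^(xy) - 8)/(x·e^(xy) - 3) = (-y·e^(xy) + 8)/(x·e^(xy) - 3)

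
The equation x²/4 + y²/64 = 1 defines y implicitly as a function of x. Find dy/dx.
Differentiate the relation implicitly: treat y = y(x) and apply the chain rule, so every y-derivative picks up a y' = dy/dx factor.

With everything moved to the left-hand side, differentiate term by term:
  d/dx[x^2/4] = x/2
  d/dx[y^2/64] = y·y'/32
  d/dx[-1] = 0

Separating the contributions that come from x directly and those that come through y:
  without y':      x/2
  multiplying y':  y/32

so (x/2) + (y/32)·y' = 0, and therefore
  dy/dx = -(x/2)/(y/32) = -16x/y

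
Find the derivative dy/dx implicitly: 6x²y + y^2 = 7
Differentiate both sides with respect to x, treating y as y(x). By the chain rule, any term containing y contributes a factor of y' = dy/dx when we differentiate it.

Move every term to one side and write the relation as F(x, y) = 0. Term by term,
  d/dx[6x^2y] = 6x^2·y' + 12xy
  d/dx[y^2] = 2y·y'
  d/dx[-7] = 0

The pieces without y' make up ∂F/∂x and the coefficient of y' is ∂F/∂y:
  ∂F/∂x = 12xy,
  ∂F/∂y = 6x^2 + 2y.

Since d/dx[F] = ∂F/∂x + (∂F/∂y)·y' = 0, solve for y':
  (∂F/∂y)·y' = -∂F/∂x
  dy/dx = -(∂F/∂x)/(∂F/∂y) = -(12xy)/(6x^2 + 2y) = -6xy/(3x^2 + y)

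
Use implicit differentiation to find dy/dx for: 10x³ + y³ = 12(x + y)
Differentiate both sides with respect to x, treating y as y(x). By the chain rule, any term containing y contributes a factor of y' = dy/dx when we differentiate it.

Move every term to one side and write the relation as F(x, y) = 0. Term by term,
  d/dx[10x^3] = 30x^2
  d/dx[-12x] = -12
  d/dx[y^3] = 3y^2·y'
  d/dx[-12y] = -12·y'

The pieces without y' make up ∂F/∂x and the coefficient of y' is ∂F/∂y:
  ∂F/∂x = 30x^2 - 12,
  ∂F/∂y = 3y^2 - 12.

Since d/dx[F] = ∂F/∂x + (∂F/∂y)·y' = 0, solve for y':
  (∂F/∂y)·y' = -∂F/∂x
  dy/dx = -(∂F/∂x)/(∂F/∂y) = -(30x^2 - 12)/(3y^2 - 12) = 2(2 - 5x^2)/(y^2 - 4)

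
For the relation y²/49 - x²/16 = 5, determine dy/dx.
Differentiate the relation implicitly: treat y = y(x) and apply the chain rule, so every y-derivative picks up a y' = dy/dx factor.

With everything moved to the left-hand side, differentiate term by term:
  d/dx[-x^2/16] = -x/8
  d/dx[y^2/49] = 2y·y'/49
  d/dx[-5] = 0

Separating the contributions that come from x directly and those that come through y:
  without y':      -x/8
  multiplying y':  2y/49

so (-x/8) + (2y/49)·y' = 0, and therefore
  dy/dx = -(-x/8)/(2y/49) = 49x/(16y)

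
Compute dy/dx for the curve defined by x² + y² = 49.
Differentiate the relation implicitly: treat y = y(x) and apply the chain rule, so every y-derivative picks up a y' = dy/dx factor.

With everything moved to the left-hand side, differentiate term by term:
  d/dx[x^2] = 2x
  d/dx[y^2] = 2y·y'
  d/dx[-49] = 0

Separating the contributions that come from x directly and those that come through y:
  without y':      2x
  multiplying y':  2y

so (2x) + (2y)·y' = 0, and therefore
  dy/dx = -(2x)/(2y) = -x/y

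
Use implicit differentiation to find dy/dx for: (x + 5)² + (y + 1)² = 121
Differentiate both sides with respect to x, treating y as y(x). By the chain rule, any term containing y contributes a factor of y' = dy/dx when we differentiate it.

Move every term to one side and write the relation as F(x, y) = 0. Term by term,
  d/dx[(x + 5)^2] = 2x + 10
  d/dx[(y + 1)^2] = 2·y'(y + 1)
  d/dx[-121] = 0

The pieces without y' make up ∂F/∂x and the coefficient of y' is ∂F/∂y:
  ∂F/∂x = 2x + 10,
  ∂F/∂y = 2y + 2.

Since d/dx[F] = ∂F/∂x + (∂F/∂y)·y' = 0, solve for y':
  (∂F/∂y)·y' = -∂F/∂x
  dy/dx = -(∂F/∂x)/(∂F/∂y) = -(2x + 10)/(2y + 2) = (-x - 5)/(y + 1)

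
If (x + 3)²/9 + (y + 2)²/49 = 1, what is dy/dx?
Take d/dx of both sides. Since y is implicitly a function of x, the chain rule attaches a y' = dy/dx factor whenever we differentiate through y.

Set F(x, y) = (left side) − (right side), so the curve is F = 0. Differentiating each term of F:
  d/dx[(x + 3)^2/9] = 2x/9 + 2/3
  d/dx[(y + 2)^2/49] = 2·y'(y + 2)/49
  d/dx[-1] = 0

Collecting, the y'-free part is the partial derivative in x and the y' coefficient is the partial derivative in y:
  ∂F/∂x = 2x/9 + 2/3
  ∂F/∂y = 2y/49 + 4/49

so d/dx[F(x, y(x))] = ∂F/∂x + (∂F/∂y)·y' = 0. Rearranging,
  dy/dx = -(∂F/∂x)/(∂F/∂y) = -(2x/9 + 2/3)/(2y/49 + 4/49)
        = -(2(x + 3)/9)/(2(y + 2)/49) = 49(-x - 3)/(9(y + 2))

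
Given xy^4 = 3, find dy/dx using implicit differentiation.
Apply d/dx to both sides, remembering that y depends on x. Each occurrence of y therefore brings in a y' = dy/dx via the chain rule.

With F(x, y) equal to the left-hand side minus the right, differentiate F term by term:
  d/dx[xy^4] = 4xy^3·y' + y^4
  d/dx[-3] = 0
Adding these up, d/dx[F] = 0 becomes
  (y^4) + (4xy^3)·y' = 0,
so isolating y',
  dy/dx = -(y^4)/(4xy^3) = -y/(4x)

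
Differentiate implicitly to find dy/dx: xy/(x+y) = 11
Differentiate the relation implicitly: treat y = y(x) and apply the chain rule, so every y-derivative picks up a y' = dy/dx factor.

With everything moved to the left-hand side, differentiate term by term:
  d/dx[xy/(x + y)] = xy(-y' - 1)/(x + y)^2 + x·y'/(x + y) + y/(x + y)
  d/dx[-11] = 0

Separating the contributions that come from x directly and those that come through y:
  without y':      -xy/(x + y)^2 + y/(x + y)
  multiplying y':  -xy/(x + y)^2 + x/(x + y)

so (-xy/(x + y)^2 + y/(x + y)) + (-xy/(x + y)^2 + x/(x + y))·y' = 0, and therefore
  dy/dx = -(-xy/(x + y)^2 + y/(x + y))/(-xy/(x + y)^2 + x/(x + y))
        = -(y^2/(x + y)^2)/(x^2/(x + y)^2) = -y^2/x^2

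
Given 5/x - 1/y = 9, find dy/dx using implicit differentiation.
Take d/dx of both sides. Since y is implicitly a function of x, the chain rule attaches a y' = dy/dx factor whenever we differentiate through y.

Set F(x, y) = (left side) − (right side), so the curve is F = 0. Differentiating each term of F:
  d/dx[-1/y] = y'/y^2
  d/dx[5/x] = -5/x^2
  d/dx[-9] = 0

Collecting, the y'-free part is the partial derivative in x and the y' coefficient is the partial derivative in y:
  ∂F/∂x = -5/x^2
  ∂F/∂y = y^(-2)

so d/dx[F(x, y(x))] = ∂F/∂x + (∂F/∂y)·y' = 0. Rearranging,
  dy/dx = -(∂F/∂x)/(∂F/∂y) = -(-5/x^2)/(y^(-2)) = 5y^2/x^2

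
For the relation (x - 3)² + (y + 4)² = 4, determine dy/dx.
Take d/dx of both sides. Since y is implicitly a function of x, the chain rule attaches a y' = dy/dx factor whenever we differentiate through y.

Set F(x, y) = (left side) − (right side), so the curve is F = 0. Differentiating each term of F:
  d/dx[(x - 3)^2] = 2x - 6
  d/dx[(y + 4)^2] = 2·y'(y + 4)
  d/dx[-4] = 0

Collecting, the y'-free part is the partial derivative in x and the y' coefficient is the partial derivative in y:
  ∂F/∂x = 2x - 6
  ∂F/∂y = 2y + 8

so d/dx[F(x, y(x))] = ∂F/∂x + (∂F/∂y)·y' = 0. Rearranging,
  dy/dx = -(∂F/∂x)/(∂F/∂y) = -(2x - 6)/(2y + 8) = (3 - x)/(y + 4)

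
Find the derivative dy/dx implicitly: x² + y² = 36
Differentiate the relation implicitly: treat y = y(x) and apply the chain rule, so every y-derivative picks up a y' = dy/dx factor.

With everything moved to the left-hand side, differentiate term by term:
  d/dx[x^2] = 2x
  d/dx[y^2] = 2y·y'
  d/dx[-36] = 0

Separating the contributions that come from x directly and those that come through y:
  without y':      2x
  multiplying y':  2y

so (2x) + (2y)·y' = 0, and therefore
  dy/dx = -(2x)/(2y) = -x/y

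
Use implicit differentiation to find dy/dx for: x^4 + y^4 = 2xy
Take d/dx of both sides. Since y is implicitly a function of x, the chain rule attaches a y' = dy/dx factor whenever we differentiate through y.

Set F(x, y) = (left side) − (right side), so the curve is F = 0. Differentiating each term of F:
  d/dx[x^4] = 4x^3
  d/dx[-2xy] = -2x·y' - 2y
  d/dx[y^4] = 4y^3·y'

Collecting, the y'-free part is the partial derivative in x and the y' coefficient is the partial derivative in y:
  ∂F/∂x = 4x^3 - 2y
  ∂F/∂y = -2x + 4y^3

so d/dx[F(x, y(x))] = ∂F/∂x + (∂F/∂y)·y' = 0. Rearranging,
  dy/dx = -(∂F/∂x)/(∂F/∂y) = -(4x^3 - 2y)/(-2x + 4y^3) = (2x^3 - y)/(x - 2y^3)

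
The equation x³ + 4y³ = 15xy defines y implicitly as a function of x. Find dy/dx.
Take d/dx of both sides. Since y is implicitly a function of x, the chain rule attaches a y' = dy/dx factor whenever we differentiate through y.

Set F(x, y) = (left side) − (right side), so the curve is F = 0. Differentiating each term of F:
  d/dx[x^3] = 3x^2
  d/dx[-15xy] = -15x·y' - 15y
  d/dx[4y^3] = 12y^2·y'

Collecting, the y'-free part is the partial derivative in x and the y' coefficient is the partial derivative in y:
  ∂F/∂x = 3x^2 - 15y
  ∂F/∂y = -15x + 12y^2

so d/dx[F(x, y(x))] = ∂F/∂x + (∂F/∂y)·y' = 0. Rearranging,
  dy/dx = -(∂F/∂x)/(∂F/∂y) = -(3x^2 - 15y)/(-15x + 12y^2) = (x^2 - 5y)/(5x - 4y^2)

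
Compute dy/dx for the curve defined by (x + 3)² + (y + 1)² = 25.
Differentiate both sides with respect to x, treating y as y(x). By the chain rule, any term containing y contributes a factor of y' = dy/dx when we differentiate it.

Move every term to one side and write the relation as F(x, y) = 0. Term by term,
  d/dx[(x + 3)^2] = 2x + 6
  d/dx[(y + 1)^2] = 2·y'(y + 1)
  d/dx[-25] = 0

The pieces without y' make up ∂F/∂x and the coefficient of y' is ∂F/∂y:
  ∂F/∂x = 2x + 6,
  ∂F/∂y = 2y + 2.

Since d/dx[F] = ∂F/∂x + (∂F/∂y)·y' = 0, solve for y':
  (∂F/∂y)·y' = -∂F/∂x
  dy/dx = -(∂F/∂x)/(∂F/∂y) = -(2x + 6)/(2y + 2) = (-x - 3)/(y + 1)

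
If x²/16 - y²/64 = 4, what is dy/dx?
Take d/dx of both sides. Since y is implicitly a function of x, the chain rule attaches a y' = dy/dx factor whenever we differentiate through y.

Set F(x, y) = (left side) − (right side), so the curve is F = 0. Differentiating each term of F:
  d/dx[x^2/16] = x/8
  d/dx[-y^2/64] = -y·y'/32
  d/dx[-4] = 0

Collecting, the y'-free part is the partial derivative in x and the y' coefficient is the partial derivative in y:
  ∂F/∂x = x/8
  ∂F/∂y = -y/32

so d/dx[F(x, y(x))] = ∂F/∂x + (∂F/∂y)·y' = 0. Rearranging,
  dy/dx = -(∂F/∂x)/(∂F/∂y) = -(x/8)/(-y/32) = 4x/y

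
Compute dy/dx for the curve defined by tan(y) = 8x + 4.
Differentiate both sides with respect to x, treating y as y(x). By the chain rule, any term containing y contributes a factor of y' = dy/dx when we differentiate it.

Move every term to one side and write the relation as F(x, y) = 0. Term by term,
  d/dx[-8x] = -8
  d/dx[tan(y)] = y'(tan(y)^2 + 1)
  d/dx[-4] = 0

The pieces without y' make up ∂F/∂x and the coefficient of y' is ∂F/∂y:
  ∂F/∂x = -8,
  ∂F/∂y = tan(y)^2 + 1.

Since d/dx[F] = ∂F/∂x + (∂F/∂y)·y' = 0, solve for y':
  (∂F/∂y)·y' = -∂F/∂x
  dy/dx = -(∂F/∂x)/(∂F/∂y) = -(-8)/(tan(y)^2 + 1) = 8cos(y)^2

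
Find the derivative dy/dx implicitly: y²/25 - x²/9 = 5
Differentiate both sides with respect to x, treating y as y(x). By the chain rule, any term containing y contributes a factor of y' = dy/dx when we differentiate it.

Move every term to one side and write the relation as F(x, y) = 0. Term by term,
  d/dx[-x^2/9] = -2x/9
  d/dx[y^2/25] = 2y·y'/25
  d/dx[-5] = 0

The pieces without y' make up ∂F/∂x and the coefficient of y' is ∂F/∂y:
  ∂F/∂x = -2x/9,
  ∂F/∂y = 2y/25.

Since d/dx[F] = ∂F/∂x + (∂F/∂y)·y' = 0, solve for y':
  (∂F/∂y)·y' = -∂F/∂x
  dy/dx = -(∂F/∂x)/(∂F/∂y) = -(-2x/9)/(2y/25) = 25x/(9y)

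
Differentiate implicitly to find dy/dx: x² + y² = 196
Differentiate the relation implicitly: treat y = y(x) and apply the chain rule, so every y-derivative picks up a y' = dy/dx factor.

With everything moved to the left-hand side, differentiate term by term:
  d/dx[x^2] = 2x
  d/dx[y^2] = 2y·y'
  d/dx[-196] = 0

Separating the contributions that come from x directly and those that come through y:
  without y':      2x
  multiplying y':  2y

so (2x) + (2y)·y' = 0, and therefore
  dy/dx = -(2x)/(2y) = -x/y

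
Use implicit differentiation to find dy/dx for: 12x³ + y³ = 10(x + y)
Differentiate the relation implicitly: treat y = y(x) and apply the chain rule, so every y-derivative picks up a y' = dy/dx factor.

With everything moved to the left-hand side, differentiate term by term:
  d/dx[12x^3] = 36x^2
  d/dx[-10x] = -10
  d/dx[y^3] = 3y^2·y'
  d/dx[-10y] = -10·y'

Separating the contributions that come from x directly and those that come through y:
  without y':      36x^2 - 10
  multiplying y':  3y^2 - 10

so (36x^2 - 10) + (3y^2 - 10)·y' = 0, and therefore
  dy/dx = -(36x^2 - 10)/(3y^2 - 10) = 2(5 - 18x^2)/(3y^2 - 10)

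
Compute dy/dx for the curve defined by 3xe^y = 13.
Apply d/dx to both sides, remembering that y depends on x. Each occurrence of y therefore brings in a y' = dy/dx via the chain rule.

With F(x, y) equal to the left-hand side minus the right, differentiate F term by term:
  d/dx[3x·e^(y)] = 3x·y'·e^(y) + 3e^(y)
  d/dx[-13] = 0
Adding these up, d/dx[F] = 0 becomes
  (3e^(y)) + (3x·e^(y))·y' = 0,
so isolating y',
  dy/dx = -(3e^(y))/(3x·e^(y)) = -1/x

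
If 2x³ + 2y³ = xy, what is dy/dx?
Differentiate the relation implicitly: treat y = y(x) and apply the chain rule, so every y-derivative picks up a y' = dy/dx factor.

With everything moved to the left-hand side, differentiate term by term:
  d/dx[2x^3] = 6x^2
  d/dx[-xy] = -x·y' - y
  d/dx[2y^3] = 6y^2·y'

Separating the contributions that come from x directly and those that come through y:
  without y':      6x^2 - y
  multiplying y':  -x + 6y^2

so (6x^2 - y) + (-x + 6y^2)·y' = 0, and therefore
  dy/dx = -(6x^2 - y)/(-x + 6y^2) = (6x^2 - y)/(x - 6y^2)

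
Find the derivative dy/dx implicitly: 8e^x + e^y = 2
Differentiate both sides with respect to x, treating y as y(x). By the chain rule, any term containing y contributes a factor of y' = dy/dx when we differentiate it.

Move every term to one side and write the relation as F(x, y) = 0. Term by term,
  d/dx[8e^(x)] = 8e^(x)
  d/dx[e^(y)] = y'·e^(y)
  d/dx[-2] = 0

The pieces without y' make up ∂F/∂x and the coefficient of y' is ∂F/∂y:
  ∂F/∂x = 8e^(x),
  ∂F/∂y = e^(y).

Since d/dx[F] = ∂F/∂x + (∂F/∂y)·y' = 0, solve for y':
  (∂F/∂y)·y' = -∂F/∂x
  dy/dx = -(∂F/∂x)/(∂F/∂y) = -(8e^(x))/(e^(y)) = -8e^(x - y)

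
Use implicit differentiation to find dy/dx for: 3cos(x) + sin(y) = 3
Differentiate the relation implicitly: treat y = y(x) and apply the chain rule, so every y-derivative picks up a y' = dy/dx factor.

With everything moved to the left-hand side, differentiate term by term:
  d/dx[sin(y)] = y'·cos(y)
  d/dx[3cos(x)] = -3sin(x)
  d/dx[-3] = 0

Separating the contributions that come from x directly and those that come through y:
  without y':      -3sin(x)
  multiplying y':  cos(y)

so (-3sin(x)) + (cos(y))·y' = 0, and therefore
  dy/dx = -(-3sin(x))/(cos(y)) = 3sin(x)/cos(y)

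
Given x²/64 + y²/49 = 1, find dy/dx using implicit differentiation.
Apply d/dx to both sides, remembering that y depends on x. Each occurrence of y therefore brings in a y' = dy/dx via the chain rule.

With F(x, y) equal to the left-hand side minus the right, differentiate F term by term:
  d/dx[x^2/64] = x/32
  d/dx[y^2/49] = 2y·y'/49
  d/dx[-1] = 0
Adding these up, d/dx[F] = 0 becomes
  (x/32) + (2y/49)·y' = 0,
so isolating y',
  dy/dx = -(x/32)/(2y/49) = -49x/(64y)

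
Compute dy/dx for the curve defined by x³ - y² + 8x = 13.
Take d/dx of both sides. Since y is implicitly a function of x, the chain rule attaches a y' = dy/dx factor whenever we differentiate through y.

Set F(x, y) = (left side) − (right side), so the curve is F = 0. Differentiating each term of F:
  d/dx[x^3] = 3x^2
  d/dx[8x] = 8
  d/dx[-y^2] = -2y·y'
  d/dx[-13] = 0

Collecting, the y'-free part is the partial derivative in x and the y' coefficient is the partial derivative in y:
  ∂F/∂x = 3x^2 + 8
  ∂F/∂y = -2y

so d/dx[F(x, y(x))] = ∂F/∂x + (∂F/∂y)·y' = 0. Rearranging,
  dy/dx = -(∂F/∂x)/(∂F/∂y) = -(3x^2 + 8)/(-2y) = (3x^2 + 8)/(2y)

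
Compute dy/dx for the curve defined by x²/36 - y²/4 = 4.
Apply d/dx to both sides, remembering that y depends on x. Each occurrence of y therefore brings in a y' = dy/dx via the chain rule.

With F(x, y) equal to the left-hand side minus the right, differentiate F term by term:
  d/dx[x^2/36] = x/18
  d/dx[-y^2/4] = -y·y'/2
  d/dx[-4] = 0
Adding these up, d/dx[F] = 0 becomes
  (x/18) + (-y/2)·y' = 0,
so isolating y',
  dy/dx = -(x/18)/(-y/2) = x/(9y)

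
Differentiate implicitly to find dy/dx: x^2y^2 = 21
Differentiate both sides with respect to x, treating y as y(x). By the chain rule, any term containing y contributes a factor of y' = dy/dx when we differentiate it.

Move every term to one side and write the relation as F(x, y) = 0. Term by term,
  d/dx[x^2y^2] = 2x^2y·y' + 2xy^2
  d/dx[-21] = 0

The pieces without y' make up ∂F/∂x and the coefficient of y' is ∂F/∂y:
  ∂F/∂x = 2xy^2,
  ∂F/∂y = 2x^2y.

Since d/dx[F] = ∂F/∂x + (∂F/∂y)·y' = 0, solve for y':
  (∂F/∂y)·y' = -∂F/∂x
  dy/dx = -(∂F/∂x)/(∂F/∂y) = -(2xy^2)/(2x^2y) = -y/x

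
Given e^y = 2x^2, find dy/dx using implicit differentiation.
Differentiate both sides with respect to x, treating y as y(x). By the chain rule, any term containing y contributes a factor of y' = dy/dx when we differentiate it.

Move every term to one side and write the relation as F(x, y) = 0. Term by term,
  d/dx[-2x^2] = -4x
  d/dx[e^(y)] = y'·e^(y)

The pieces without y' make up ∂F/∂x and the coefficient of y' is ∂F/∂y:
  ∂F/∂x = -4x,
  ∂F/∂y = e^(y).

Since d/dx[F] = ∂F/∂x + (∂F/∂y)·y' = 0, solve for y':
  (∂F/∂y)·y' = -∂F/∂x
  dy/dx = -(∂F/∂x)/(∂F/∂y) = -(-4x)/(e^(y)) = 4x·e^(-y)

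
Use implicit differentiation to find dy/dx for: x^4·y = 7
Differentiate both sides with respect to x, treating y as y(x). By the chain rule, any term containing y contributes a factor of y' = dy/dx when we differentiate it.

Move every term to one side and write the relation as F(x, y) = 0. Term by term,
  d/dx[x^4y] = x^4·y' + 4x^3y
  d/dx[-7] = 0

The pieces without y' make up ∂F/∂x and the coefficient of y' is ∂F/∂y:
  ∂F/∂x = 4x^3y,
  ∂F/∂y = x^4.

Since d/dx[F] = ∂F/∂x + (∂F/∂y)·y' = 0, solve for y':
  (∂F/∂y)·y' = -∂F/∂x
  dy/dx = -(∂F/∂x)/(∂F/∂y) = -(4x^3y)/(x^4) = -4y/x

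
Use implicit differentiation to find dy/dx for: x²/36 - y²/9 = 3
Take d/dx of both sides. Since y is implicitly a function of x, the chain rule attaches a y' = dy/dx factor whenever we differentiate through y.

Set F(x, y) = (left side) − (right side), so the curve is F = 0. Differentiating each term of F:
  d/dx[x^2/36] = x/18
  d/dx[-y^2/9] = -2y·y'/9
  d/dx[-3] = 0

Collecting, the y'-free part is the partial derivative in x and the y' coefficient is the partial derivative in y:
  ∂F/∂x = x/18
  ∂F/∂y = -2y/9

so d/dx[F(x, y(x))] = ∂F/∂x + (∂F/∂y)·y' = 0. Rearranging,
  dy/dx = -(∂F/∂x)/(∂F/∂y) = -(x/18)/(-2y/9) = x/(4y)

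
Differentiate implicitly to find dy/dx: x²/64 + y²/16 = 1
Take d/dx of both sides. Since y is implicitly a function of x, the chain rule attaches a y' = dy/dx factor whenever we differentiate through y.

Set F(x, y) = (left side) − (right side), so the curve is F = 0. Differentiating each term of F:
  d/dx[x^2/64] = x/32
  d/dx[y^2/16] = y·y'/8
  d/dx[-1] = 0

Collecting, the y'-free part is the partial derivative in x and the y' coefficient is the partial derivative in y:
  ∂F/∂x = x/32
  ∂F/∂y = y/8

so d/dx[F(x, y(x))] = ∂F/∂x + (∂F/∂y)·y' = 0. Rearranging,
  dy/dx = -(∂F/∂x)/(∂F/∂y) = -(x/32)/(y/8) = -x/(4y)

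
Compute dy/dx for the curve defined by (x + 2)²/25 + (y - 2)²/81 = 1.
Differentiate the relation implicitly: treat y = y(x) and apply the chain rule, so every y-derivative picks up a y' = dy/dx factor.

With everything moved to the left-hand side, differentiate term by term:
  d/dx[(x + 2)^2/25] = 2x/25 + 4/25
  d/dx[(y - 2)^2/81] = 2·y'(y - 2)/81
  d/dx[-1] = 0

Separating the contributions that come from x directly and those that come through y:
  without y':      2x/25 + 4/25
  multiplying y':  2y/81 - 4/81

so (2x/25 + 4/25) + (2y/81 - 4/81)·y' = 0, and therefore
  dy/dx = -(2x/25 + 4/25)/(2y/81 - 4/81)
        = -(2(x + 2)/25)/(2(y - 2)/81) = 81(-x - 2)/(25(y - 2))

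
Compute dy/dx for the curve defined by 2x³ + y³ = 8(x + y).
Differentiate the relation implicitly: treat y = y(x) and apply the chain rule, so every y-derivative picks up a y' = dy/dx factor.

With everything moved to the left-hand side, differentiate term by term:
  d/dx[2x^3] = 6x^2
  d/dx[-8x] = -8
  d/dx[y^3] = 3y^2·y'
  d/dx[-8y] = -8·y'

Separating the contributions that come from x directly and those that come through y:
  without y':      6x^2 - 8
  multiplying y':  3y^2 - 8

so (6x^2 - 8) + (3y^2 - 8)·y' = 0, and therefore
  dy/dx = -(6x^2 - 8)/(3y^2 - 8) = 2(4 - 3x^2)/(3y^2 - 8)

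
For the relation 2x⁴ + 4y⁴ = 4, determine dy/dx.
Take d/dx of both sides. Since y is implicitly a function of x, the chain rule attaches a y' = dy/dx factor whenever we differentiate through y.

Set F(x, y) = (left side) − (right side), so the curve is F = 0. Differentiating each term of F:
  d/dx[2x^4] = 8x^3
  d/dx[4y^4] = 16y^3·y'
  d/dx[-4] = 0

Collecting, the y'-free part is the partial derivative in x and the y' coefficient is the partial derivative in y:
  ∂F/∂x = 8x^3
  ∂F/∂y = 16y^3

so d/dx[F(x, y(x))] = ∂F/∂x + (∂F/∂y)·y' = 0. Rearranging,
  dy/dx = -(∂F/∂x)/(∂F/∂y) = -(8x^3)/(16y^3) = -x^3/(2y^3)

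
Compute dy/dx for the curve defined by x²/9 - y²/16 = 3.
Take d/dx of both sides. Since y is implicitly a function of x, the chain rule attaches a y' = dy/dx factor whenever we differentiate through y.

Set F(x, y) = (left side) − (right side), so the curve is F = 0. Differentiating each term of F:
  d/dx[x^2/9] = 2x/9
  d/dx[-y^2/16] = -y·y'/8
  d/dx[-3] = 0

Collecting, the y'-free part is the partial derivative in x and the y' coefficient is the partial derivative in y:
  ∂F/∂x = 2x/9
  ∂F/∂y = -y/8

so d/dx[F(x, y(x))] = ∂F/∂x + (∂F/∂y)·y' = 0. Rearranging,
  dy/dx = -(∂F/∂x)/(∂F/∂y) = -(2x/9)/(-y/8) = 16x/(9y)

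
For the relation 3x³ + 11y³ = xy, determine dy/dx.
Differentiate both sides with respect to x, treating y as y(x). By the chain rule, any term containing y contributes a factor of y' = dy/dx when we differentiate it.

Move every term to one side and write the relation as F(x, y) = 0. Term by term,
  d/dx[3x^3] = 9x^2
  d/dx[-xy] = -x·y' - y
  d/dx[11y^3] = 33y^2·y'

The pieces without y' make up ∂F/∂x and the coefficient of y' is ∂F/∂y:
  ∂F/∂x = 9x^2 - y,
  ∂F/∂y = -x + 33y^2.

Since d/dx[F] = ∂F/∂x + (∂F/∂y)·y' = 0, solve for y':
  (∂F/∂y)·y' = -∂F/∂x
  dy/dx = -(∂F/∂x)/(∂F/∂y) = -(9x^2 - y)/(-x + 33y^2) = (9x^2 - y)/(x - 33y^2)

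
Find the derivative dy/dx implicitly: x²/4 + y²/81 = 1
Apply d/dx to both sides, remembering that y depends on x. Each occurrence of y therefore brings in a y' = dy/dx via the chain rule.

With F(x, y) equal to the left-hand side minus the right, differentiate F term by term:
  d/dx[x^2/4] = x/2
  d/dx[y^2/81] = 2y·y'/81
  d/dx[-1] = 0
Adding these up, d/dx[F] = 0 becomes
  (x/2) + (2y/81)·y' = 0,
so isolating y',
  dy/dx = -(x/2)/(2y/81) = -81x/(4y)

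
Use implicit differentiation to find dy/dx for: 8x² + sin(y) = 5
Differentiate both sides with respect to x, treating y as y(x). By the chain rule, any term containing y contributes a factor of y' = dy/dx when we differentiate it.

Move every term to one side and write the relation as F(x, y) = 0. Term by term,
  d/dx[8x^2] = 16x
  d/dx[sin(y)] = y'·cos(y)
  d/dx[-5] = 0

The pieces without y' make up ∂F/∂x and the coefficient of y' is ∂F/∂y:
  ∂F/∂x = 16x,
  ∂F/∂y = cos(y).

Since d/dx[F] = ∂F/∂x + (∂F/∂y)·y' = 0, solve for y':
  (∂F/∂y)·y' = -∂F/∂x
  dy/dx = -(∂F/∂x)/(∂F/∂y) = -(16x)/(cos(y)) = -16x/cos(y)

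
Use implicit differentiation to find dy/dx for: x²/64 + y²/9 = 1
Take d/dx of both sides. Since y is implicitly a function of x, the chain rule attaches a y' = dy/dx factor whenever we differentiate through y.

Set F(x, y) = (left side) − (right side), so the curve is F = 0. Differentiating each term of F:
  d/dx[x^2/64] = x/32
  d/dx[y^2/9] = 2y·y'/9
  d/dx[-1] = 0

Collecting, the y'-free part is the partial derivative in x and the y' coefficient is the partial derivative in y:
  ∂F/∂x = x/32
  ∂F/∂y = 2y/9

so d/dx[F(x, y(x))] = ∂F/∂x + (∂F/∂y)·y' = 0. Rearranging,
  dy/dx = -(∂F/∂x)/(∂F/∂y) = -(x/32)/(2y/9) = -9x/(64y)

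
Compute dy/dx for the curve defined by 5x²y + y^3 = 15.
Differentiate both sides with respect to x, treating y as y(x). By the chain rule, any term containing y contributes a factor of y' = dy/dx when we differentiate it.

Move every term to one side and write the relation as F(x, y) = 0. Term by term,
  d/dx[5x^2y] = 5x^2·y' + 10xy
  d/dx[y^3] = 3y^2·y'
  d/dx[-15] = 0

The pieces without y' make up ∂F/∂x and the coefficient of y' is ∂F/∂y:
  ∂F/∂x = 10xy,
  ∂F/∂y = 5x^2 + 3y^2.

Since d/dx[F] = ∂F/∂x + (∂F/∂y)·y' = 0, solve for y':
  (∂F/∂y)·y' = -∂F/∂x
  dy/dx = -(∂F/∂x)/(∂F/∂y) = -(10xy)/(5x^2 + 3y^2) = -10xy/(5x^2 + 3y^2)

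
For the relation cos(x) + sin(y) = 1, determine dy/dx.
Apply d/dx to both sides, remembering that y depends on x. Each occurrence of y therefore brings in a y' = dy/dx via the chain rule.

With F(x, y) equal to the left-hand side minus the right, differentiate F term by term:
  d/dx[sin(y)] = y'·cos(y)
  d/dx[cos(x)] = -sin(x)
  d/dx[-1] = 0
Adding these up, d/dx[F] = 0 becomes
  (-sin(x)) + (cos(y))·y' = 0,
so isolating y',
  dy/dx = -(-sin(x))/(cos(y)) = sin(x)/cos(y)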